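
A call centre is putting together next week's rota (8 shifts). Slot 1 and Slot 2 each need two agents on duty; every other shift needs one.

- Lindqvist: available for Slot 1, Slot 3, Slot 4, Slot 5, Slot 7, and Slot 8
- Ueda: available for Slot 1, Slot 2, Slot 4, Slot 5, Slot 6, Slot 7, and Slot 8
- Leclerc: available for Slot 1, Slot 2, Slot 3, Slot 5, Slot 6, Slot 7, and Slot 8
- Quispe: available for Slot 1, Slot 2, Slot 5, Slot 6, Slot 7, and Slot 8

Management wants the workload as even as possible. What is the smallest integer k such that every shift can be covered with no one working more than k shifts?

With 4 agents and 10 worker-slots to fill, someone must work at least ⌈10/4⌉ = 3 shifts, so k ≥ 3.
k = 3 works: Slot 1→Leclerc+Quispe, Slot 2→Ueda+Leclerc, Slot 3→Lindqvist, Slot 4→Lindqvist, Slot 5→Lindqvist, Slot 6→Ueda, Slot 7→Ueda, Slot 8→Leclerc.
Loads: Lindqvist 3, Ueda 3, Leclerc 3, Quispe 1 — all ≤ 3.

3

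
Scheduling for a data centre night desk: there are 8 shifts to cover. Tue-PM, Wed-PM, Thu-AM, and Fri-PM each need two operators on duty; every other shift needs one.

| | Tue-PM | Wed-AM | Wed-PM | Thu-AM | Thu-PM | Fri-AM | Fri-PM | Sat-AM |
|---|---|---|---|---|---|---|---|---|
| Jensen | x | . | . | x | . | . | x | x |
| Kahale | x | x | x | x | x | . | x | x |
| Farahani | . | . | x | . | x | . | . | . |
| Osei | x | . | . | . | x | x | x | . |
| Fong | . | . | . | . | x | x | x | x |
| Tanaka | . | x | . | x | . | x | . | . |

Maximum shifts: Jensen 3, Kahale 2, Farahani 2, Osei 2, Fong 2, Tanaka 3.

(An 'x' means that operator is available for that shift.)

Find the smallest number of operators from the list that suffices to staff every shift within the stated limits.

5

12 slots to fill and no one can take more than 3, so at least ⌈12/3⌉ = 4 operators are needed.
Any 4 operators together have capacity at most 3+3+2+2 = 10 < 12 slots, so 4 can never suffice.
Jensen, Kahale, Farahani, Osei, and Tanaka alone can cover everything: Tue-PM→Jensen+Osei, Wed-AM→Tanaka, Wed-PM→Kahale+Farahani, Thu-AM→Jensen+Tanaka, Thu-PM→Farahani, Fri-AM→Tanaka, Fri-PM→Kahale+Osei, Sat-AM→Jensen.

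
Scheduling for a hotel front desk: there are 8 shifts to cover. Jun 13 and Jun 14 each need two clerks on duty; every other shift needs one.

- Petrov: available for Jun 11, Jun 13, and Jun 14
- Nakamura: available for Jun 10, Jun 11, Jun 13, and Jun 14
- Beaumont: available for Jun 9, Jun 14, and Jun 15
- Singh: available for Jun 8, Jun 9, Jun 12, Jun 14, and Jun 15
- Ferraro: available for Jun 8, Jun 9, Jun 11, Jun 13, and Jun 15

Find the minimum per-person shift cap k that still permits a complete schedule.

2

With 5 clerks and 10 worker-slots to fill, someone must work at least ⌈10/5⌉ = 2 shifts, so k ≥ 2.
k = 2 works: Jun 8→Singh, Jun 9→Beaumont, Jun 10→Nakamura, Jun 11→Petrov, Jun 12→Singh, Jun 13→Petrov+Ferraro, Jun 14→Nakamura+Beaumont, Jun 15→Ferraro.
Loads: Petrov 2, Nakamura 2, Beaumont 2, Singh 2, Ferraro 2 — all ≤ 2.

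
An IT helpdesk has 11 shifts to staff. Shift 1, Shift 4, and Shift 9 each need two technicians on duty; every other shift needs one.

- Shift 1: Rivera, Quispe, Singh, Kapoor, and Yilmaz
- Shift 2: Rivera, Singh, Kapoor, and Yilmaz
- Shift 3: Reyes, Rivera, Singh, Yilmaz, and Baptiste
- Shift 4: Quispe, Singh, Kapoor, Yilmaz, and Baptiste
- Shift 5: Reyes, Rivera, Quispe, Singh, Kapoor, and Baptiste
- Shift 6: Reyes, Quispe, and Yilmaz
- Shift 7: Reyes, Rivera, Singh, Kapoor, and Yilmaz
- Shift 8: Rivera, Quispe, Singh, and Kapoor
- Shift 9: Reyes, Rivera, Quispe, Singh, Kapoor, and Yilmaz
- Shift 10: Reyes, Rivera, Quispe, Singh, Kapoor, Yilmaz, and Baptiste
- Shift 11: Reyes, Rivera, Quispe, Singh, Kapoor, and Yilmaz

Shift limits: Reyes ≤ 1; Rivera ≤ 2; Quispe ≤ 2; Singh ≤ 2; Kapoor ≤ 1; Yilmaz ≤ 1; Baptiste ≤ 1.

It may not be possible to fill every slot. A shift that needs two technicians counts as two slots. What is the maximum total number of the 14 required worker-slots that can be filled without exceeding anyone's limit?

10

Total capacity across all technicians is 1+2+2+2+1+1+1 = 10, and 14 slots are needed, so at most 10 can be filled.
An assignment achieving 10: Shift 1→Quispe+Singh, Shift 2→Rivera, Shift 3→Singh, Shift 4→Quispe+Kapoor, Shift 5→Baptiste, Shift 6→Reyes, Shift 7→Yilmaz, Shift 8→Rivera.
Loads: Reyes 1/1, Rivera 2/2, Quispe 2/2, Singh 2/2, Kapoor 1/1, Yilmaz 1/1, Baptiste 1/1.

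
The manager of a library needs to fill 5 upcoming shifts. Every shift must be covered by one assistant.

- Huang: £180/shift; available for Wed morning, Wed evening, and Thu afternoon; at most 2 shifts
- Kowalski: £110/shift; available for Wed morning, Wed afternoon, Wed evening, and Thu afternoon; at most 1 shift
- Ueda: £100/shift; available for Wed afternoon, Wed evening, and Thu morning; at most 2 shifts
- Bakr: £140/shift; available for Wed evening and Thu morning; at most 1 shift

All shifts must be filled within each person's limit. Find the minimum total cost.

Picking the cheapest available assistant for each shift independently would cost £520, but that ignores the shift limits.
An optimal schedule: Wed morning→Kowalski, Wed afternoon→Ueda, Wed evening→Bakr, Thu morning→Ueda, Thu afternoon→Huang.
Total: 110 + 100 + 140 + 100 + 180 = £630.

£630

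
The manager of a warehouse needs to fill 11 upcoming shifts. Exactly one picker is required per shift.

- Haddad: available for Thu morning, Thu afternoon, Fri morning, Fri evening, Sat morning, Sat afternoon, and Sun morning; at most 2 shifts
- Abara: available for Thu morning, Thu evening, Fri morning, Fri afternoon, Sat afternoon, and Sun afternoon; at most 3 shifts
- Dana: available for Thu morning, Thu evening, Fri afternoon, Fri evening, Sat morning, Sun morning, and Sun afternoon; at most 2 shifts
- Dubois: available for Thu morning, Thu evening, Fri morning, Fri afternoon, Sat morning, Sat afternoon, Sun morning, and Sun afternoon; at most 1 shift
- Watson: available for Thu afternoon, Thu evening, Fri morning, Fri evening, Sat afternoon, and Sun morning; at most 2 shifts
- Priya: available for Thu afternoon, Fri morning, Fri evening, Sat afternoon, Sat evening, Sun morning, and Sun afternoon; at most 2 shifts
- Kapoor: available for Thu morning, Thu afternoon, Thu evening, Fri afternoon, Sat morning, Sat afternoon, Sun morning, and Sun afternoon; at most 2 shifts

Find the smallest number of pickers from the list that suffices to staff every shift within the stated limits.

11 slots to fill and no one can take more than 3, so at least ⌈11/3⌉ = 4 pickers are needed.
Any 4 pickers together have capacity at most 3+2+2+2 = 9 < 11 slots, so 4 can never suffice.
Haddad, Abara, Dana, Watson, and Priya alone can cover everything: Thu morning→Haddad, Thu afternoon→Watson, Thu evening→Abara, Fri morning→Watson, Fri afternoon→Abara, Fri evening→Dana, Sat morning→Haddad, Sat afternoon→Priya, Sat evening→Priya, Sun morning→Dana, Sun afternoon→Abara.

5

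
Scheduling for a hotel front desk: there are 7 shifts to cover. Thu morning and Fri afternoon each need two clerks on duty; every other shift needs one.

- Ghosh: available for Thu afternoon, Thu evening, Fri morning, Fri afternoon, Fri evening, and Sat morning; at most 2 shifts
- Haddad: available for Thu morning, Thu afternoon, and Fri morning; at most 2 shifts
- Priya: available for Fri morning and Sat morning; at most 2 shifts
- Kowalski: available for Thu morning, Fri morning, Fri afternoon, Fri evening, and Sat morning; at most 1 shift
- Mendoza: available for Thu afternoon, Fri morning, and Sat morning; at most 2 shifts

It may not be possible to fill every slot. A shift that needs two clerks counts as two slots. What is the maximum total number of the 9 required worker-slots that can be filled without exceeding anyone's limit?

7

Total capacity across all clerks is 2+2+2+1+2 = 9, and 9 slots are needed, so at most 9 can be filled.
Shifts {Thu morning, Fri afternoon} need 4 slots but only Ghosh, Haddad, and Kowalski are available for them, supplying at most 3 — so at least 1 slot must go unfilled.
An assignment achieving 7: Thu morning→Haddad+Kowalski, Thu afternoon→Haddad, Thu evening→Ghosh, Fri morning→Priya, Fri afternoon→Ghosh, Sat morning→Priya.
Loads: Ghosh 2/2, Haddad 2/2, Priya 2/2, Kowalski 1/1, Mendoza 0/2.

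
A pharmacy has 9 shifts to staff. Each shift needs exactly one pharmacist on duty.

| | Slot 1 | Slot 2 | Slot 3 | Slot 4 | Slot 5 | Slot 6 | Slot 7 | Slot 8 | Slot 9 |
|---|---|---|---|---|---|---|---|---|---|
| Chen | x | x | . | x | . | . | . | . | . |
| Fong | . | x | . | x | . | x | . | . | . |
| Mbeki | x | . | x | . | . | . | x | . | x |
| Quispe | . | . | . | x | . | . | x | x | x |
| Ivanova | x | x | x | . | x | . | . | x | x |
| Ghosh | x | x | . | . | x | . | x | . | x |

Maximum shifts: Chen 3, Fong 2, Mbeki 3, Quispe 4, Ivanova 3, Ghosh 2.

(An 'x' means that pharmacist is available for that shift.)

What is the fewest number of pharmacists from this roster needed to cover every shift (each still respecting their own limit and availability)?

3

9 slots to fill and no one can take more than 4, so at least ⌈9/4⌉ = 3 pharmacists are needed.
Fong, Quispe, and Ivanova alone can cover everything: Slot 1→Ivanova, Slot 2→Fong, Slot 3→Ivanova, Slot 4→Quispe, Slot 5→Ivanova, Slot 6→Fong, Slot 7→Quispe, Slot 8→Quispe, Slot 9→Quispe.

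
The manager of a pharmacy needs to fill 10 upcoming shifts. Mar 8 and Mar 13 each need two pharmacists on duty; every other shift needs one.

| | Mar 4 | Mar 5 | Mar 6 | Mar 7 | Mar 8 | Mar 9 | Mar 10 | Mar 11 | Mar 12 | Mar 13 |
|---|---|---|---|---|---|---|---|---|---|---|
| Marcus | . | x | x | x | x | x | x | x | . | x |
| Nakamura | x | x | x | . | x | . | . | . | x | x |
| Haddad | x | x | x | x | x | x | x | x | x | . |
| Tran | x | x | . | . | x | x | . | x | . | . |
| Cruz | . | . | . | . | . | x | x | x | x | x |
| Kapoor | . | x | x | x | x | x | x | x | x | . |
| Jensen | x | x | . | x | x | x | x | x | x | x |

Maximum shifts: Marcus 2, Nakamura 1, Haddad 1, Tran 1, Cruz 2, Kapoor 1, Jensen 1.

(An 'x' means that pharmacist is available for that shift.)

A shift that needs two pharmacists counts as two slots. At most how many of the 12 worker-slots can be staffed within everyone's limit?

9

Total capacity across all pharmacists is 2+1+1+1+2+1+1 = 9, and 12 slots are needed, so at most 9 can be filled.
An assignment achieving 9: Mar 4→Nakamura, Mar 5→Tran, Mar 6→Marcus, Mar 7→Marcus, Mar 8→Kapoor, Mar 10→Haddad, Mar 12→Cruz, Mar 13→Cruz+Jensen.
Loads: Marcus 2/2, Nakamura 1/1, Haddad 1/1, Tran 1/1, Cruz 2/2, Kapoor 1/1, Jensen 1/1.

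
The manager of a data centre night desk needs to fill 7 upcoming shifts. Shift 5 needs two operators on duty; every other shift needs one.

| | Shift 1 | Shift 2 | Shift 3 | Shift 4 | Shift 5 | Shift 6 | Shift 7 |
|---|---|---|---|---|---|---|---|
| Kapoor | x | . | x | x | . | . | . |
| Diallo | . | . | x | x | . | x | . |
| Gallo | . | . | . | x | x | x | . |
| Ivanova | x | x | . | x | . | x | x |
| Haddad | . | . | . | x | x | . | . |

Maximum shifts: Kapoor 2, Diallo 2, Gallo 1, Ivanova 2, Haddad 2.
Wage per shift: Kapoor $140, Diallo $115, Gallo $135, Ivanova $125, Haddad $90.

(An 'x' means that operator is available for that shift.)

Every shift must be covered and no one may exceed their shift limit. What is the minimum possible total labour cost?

$935

Shift 2 can only be covered by Ivanova, so that assignment is forced.
Shift 5 can only be covered by Gallo and Haddad, so that assignment is forced.
Shift 7 can only be covered by Ivanova, so that assignment is forced.
Picking the cheapest available operator for each shift independently would cost $920, but that ignores the shift limits.
An optimal schedule: Shift 1→Kapoor, Shift 2→Ivanova, Shift 3→Diallo, Shift 4→Haddad, Shift 5→Haddad+Gallo, Shift 6→Diallo, Shift 7→Ivanova.
Total: 140 + 125 + 115 + 90 + 90 + 135 + 115 + 125 = $935.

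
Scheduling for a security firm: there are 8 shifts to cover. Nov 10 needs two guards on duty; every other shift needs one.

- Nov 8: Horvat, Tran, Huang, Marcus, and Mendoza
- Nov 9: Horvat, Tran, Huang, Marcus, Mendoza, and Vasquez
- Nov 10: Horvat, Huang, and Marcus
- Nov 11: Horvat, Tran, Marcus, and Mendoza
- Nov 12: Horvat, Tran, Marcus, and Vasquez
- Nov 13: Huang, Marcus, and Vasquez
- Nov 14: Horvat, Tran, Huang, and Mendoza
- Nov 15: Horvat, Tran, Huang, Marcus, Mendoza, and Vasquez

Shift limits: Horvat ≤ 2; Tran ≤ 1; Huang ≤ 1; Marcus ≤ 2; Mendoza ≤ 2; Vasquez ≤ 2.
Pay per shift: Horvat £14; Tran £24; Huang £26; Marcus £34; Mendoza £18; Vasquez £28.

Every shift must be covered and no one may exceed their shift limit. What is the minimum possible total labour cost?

£204

Picking the cheapest available guard for each shift independently would cost £150, but that ignores the shift limits.
An optimal schedule: Nov 8→Mendoza, Nov 9→Vasquez, Nov 10→Horvat+Huang, Nov 11→Horvat, Nov 12→Tran, Nov 13→Vasquez, Nov 14→Mendoza, Nov 15→Marcus.
Total: 18 + 28 + 14 + 26 + 14 + 24 + 28 + 18 + 34 = £204.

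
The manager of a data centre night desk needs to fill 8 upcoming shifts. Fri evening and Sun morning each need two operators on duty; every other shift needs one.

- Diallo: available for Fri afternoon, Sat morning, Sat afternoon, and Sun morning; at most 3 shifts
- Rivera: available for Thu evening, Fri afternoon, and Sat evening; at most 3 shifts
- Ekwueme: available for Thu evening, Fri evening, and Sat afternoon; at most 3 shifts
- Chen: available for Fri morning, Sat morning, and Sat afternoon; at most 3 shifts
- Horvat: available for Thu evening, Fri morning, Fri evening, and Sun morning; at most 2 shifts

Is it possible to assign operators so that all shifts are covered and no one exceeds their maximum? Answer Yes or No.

Fri evening can only be covered by Ekwueme and Horvat, so that assignment is forced.
Sat evening can only be covered by Rivera, so that assignment is forced.
Sun morning can only be covered by Diallo and Horvat, so that assignment is forced.
One valid schedule: Thu evening→Rivera, Fri morning→Chen, Fri afternoon→Diallo, Fri evening→Ekwueme+Horvat, Sat morning→Diallo, Sat afternoon→Ekwueme, Sat evening→Rivera, Sun morning→Diallo+Horvat.
Loads: Diallo 3/3, Rivera 2/3, Ekwueme 2/3, Chen 1/3, Horvat 2/2 — all within limits.

Yes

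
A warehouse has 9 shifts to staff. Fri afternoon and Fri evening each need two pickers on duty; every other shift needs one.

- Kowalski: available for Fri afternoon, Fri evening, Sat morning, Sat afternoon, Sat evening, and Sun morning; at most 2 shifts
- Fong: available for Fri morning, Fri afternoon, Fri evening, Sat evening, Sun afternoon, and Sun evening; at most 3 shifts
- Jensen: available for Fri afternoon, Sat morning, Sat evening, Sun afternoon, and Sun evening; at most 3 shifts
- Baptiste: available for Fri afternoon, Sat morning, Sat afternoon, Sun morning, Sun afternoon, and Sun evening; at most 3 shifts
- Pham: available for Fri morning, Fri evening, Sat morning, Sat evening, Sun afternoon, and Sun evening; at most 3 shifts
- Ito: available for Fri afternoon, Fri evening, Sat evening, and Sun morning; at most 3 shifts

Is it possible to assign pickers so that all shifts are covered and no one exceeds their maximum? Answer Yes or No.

One valid schedule: Fri morning→Fong, Fri afternoon→Jensen+Baptiste, Fri evening→Pham+Ito, Sat morning→Jensen, Sat afternoon→Kowalski, Sat evening→Jensen, Sun morning→Kowalski, Sun afternoon→Fong, Sun evening→Fong.
Loads: Kowalski 2/2, Fong 3/3, Jensen 3/3, Baptiste 1/3, Pham 1/3, Ito 1/3 — all within limits.

Yes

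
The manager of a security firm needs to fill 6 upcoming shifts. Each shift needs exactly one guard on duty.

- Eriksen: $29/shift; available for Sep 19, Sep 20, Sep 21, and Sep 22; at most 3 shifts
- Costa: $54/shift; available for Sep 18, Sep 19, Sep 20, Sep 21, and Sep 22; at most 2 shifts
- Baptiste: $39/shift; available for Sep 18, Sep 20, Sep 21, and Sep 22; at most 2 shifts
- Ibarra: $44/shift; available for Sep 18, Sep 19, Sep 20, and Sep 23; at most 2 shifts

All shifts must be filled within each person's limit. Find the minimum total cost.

Sep 23 can only be covered by Ibarra, so that assignment is forced.
Picking the cheapest available guard for each shift independently would cost $199, but that ignores the shift limits.
An optimal schedule: Sep 18→Baptiste, Sep 19→Eriksen, Sep 20→Baptiste, Sep 21→Eriksen, Sep 22→Eriksen, Sep 23→Ibarra.
Total: 39 + 29 + 39 + 29 + 29 + 44 = $209.

$209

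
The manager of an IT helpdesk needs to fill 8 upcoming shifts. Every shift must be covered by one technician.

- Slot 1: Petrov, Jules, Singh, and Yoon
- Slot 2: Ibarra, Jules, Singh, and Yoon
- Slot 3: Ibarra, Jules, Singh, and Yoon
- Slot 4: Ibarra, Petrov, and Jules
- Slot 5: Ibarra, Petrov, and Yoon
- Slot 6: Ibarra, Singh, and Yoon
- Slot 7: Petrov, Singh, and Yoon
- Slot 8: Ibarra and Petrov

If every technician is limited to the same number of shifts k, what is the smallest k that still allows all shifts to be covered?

2

With 5 technicians and 8 worker-slots to fill, someone must work at least ⌈8/5⌉ = 2 shifts, so k ≥ 2.
k = 2 works: Slot 1→Jules, Slot 2→Jules, Slot 3→Singh, Slot 4→Ibarra, Slot 5→Petrov, Slot 6→Singh, Slot 7→Petrov, Slot 8→Ibarra.
Loads: Ibarra 2, Petrov 2, Jules 2, Singh 2, Yoon 0 — all ≤ 2.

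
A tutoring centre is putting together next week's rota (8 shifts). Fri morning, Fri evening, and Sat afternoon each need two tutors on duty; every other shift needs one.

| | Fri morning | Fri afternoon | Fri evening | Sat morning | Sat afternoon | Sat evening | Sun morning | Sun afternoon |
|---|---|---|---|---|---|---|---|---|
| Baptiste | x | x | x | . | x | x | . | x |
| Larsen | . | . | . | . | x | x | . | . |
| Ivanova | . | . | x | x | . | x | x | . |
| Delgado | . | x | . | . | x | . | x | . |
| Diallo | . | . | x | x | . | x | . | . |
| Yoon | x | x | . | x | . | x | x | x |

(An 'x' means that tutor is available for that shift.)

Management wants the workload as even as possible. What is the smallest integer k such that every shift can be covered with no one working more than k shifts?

2

With 6 tutors and 11 worker-slots to fill, someone must work at least ⌈11/6⌉ = 2 shifts, so k ≥ 2.
k = 2 works: Fri morning→Baptiste+Yoon, Fri afternoon→Delgado, Fri evening→Ivanova+Diallo, Sat morning→Ivanova, Sat afternoon→Larsen+Delgado, Sat evening→Larsen, Sun morning→Yoon, Sun afternoon→Baptiste.
Loads: Baptiste 2, Larsen 2, Ivanova 2, Delgado 2, Diallo 1, Yoon 2 — all ≤ 2.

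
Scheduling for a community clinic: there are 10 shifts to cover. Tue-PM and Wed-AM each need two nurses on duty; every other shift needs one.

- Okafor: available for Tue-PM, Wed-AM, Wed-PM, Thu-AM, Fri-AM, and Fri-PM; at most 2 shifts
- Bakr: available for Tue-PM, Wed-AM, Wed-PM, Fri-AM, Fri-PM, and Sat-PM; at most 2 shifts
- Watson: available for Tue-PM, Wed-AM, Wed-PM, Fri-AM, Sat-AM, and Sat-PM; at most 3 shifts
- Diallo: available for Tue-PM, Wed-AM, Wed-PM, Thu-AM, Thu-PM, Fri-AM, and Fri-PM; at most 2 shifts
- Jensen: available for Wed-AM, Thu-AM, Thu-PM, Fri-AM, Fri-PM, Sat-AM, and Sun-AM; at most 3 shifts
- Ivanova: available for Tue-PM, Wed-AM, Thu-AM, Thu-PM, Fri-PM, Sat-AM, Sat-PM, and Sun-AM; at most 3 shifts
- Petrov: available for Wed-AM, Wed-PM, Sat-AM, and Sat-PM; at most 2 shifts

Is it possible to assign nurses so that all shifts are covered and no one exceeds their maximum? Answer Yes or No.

Yes

One valid schedule: Tue-PM→Watson+Ivanova, Wed-AM→Watson+Jensen, Wed-PM→Okafor, Thu-AM→Okafor, Thu-PM→Diallo, Fri-AM→Bakr, Fri-PM→Diallo, Sat-AM→Watson, Sat-PM→Bakr, Sun-AM→Jensen.
Loads: Okafor 2/2, Bakr 2/2, Watson 3/3, Diallo 2/2, Jensen 2/3, Ivanova 1/3, Petrov 0/2 — all within limits.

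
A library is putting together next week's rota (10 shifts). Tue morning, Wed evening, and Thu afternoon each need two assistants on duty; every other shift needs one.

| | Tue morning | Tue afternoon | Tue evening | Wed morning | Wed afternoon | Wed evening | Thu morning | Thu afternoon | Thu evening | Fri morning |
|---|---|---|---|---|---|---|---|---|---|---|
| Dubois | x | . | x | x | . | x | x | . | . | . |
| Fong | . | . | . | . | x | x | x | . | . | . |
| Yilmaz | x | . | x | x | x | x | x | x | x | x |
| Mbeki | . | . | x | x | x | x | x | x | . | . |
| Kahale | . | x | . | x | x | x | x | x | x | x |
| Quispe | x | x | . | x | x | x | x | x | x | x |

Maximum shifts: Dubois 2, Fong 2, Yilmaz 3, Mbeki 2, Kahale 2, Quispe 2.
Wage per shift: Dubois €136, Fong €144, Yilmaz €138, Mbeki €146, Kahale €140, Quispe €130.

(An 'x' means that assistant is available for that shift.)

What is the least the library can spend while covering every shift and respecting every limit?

€1806

Picking the cheapest available assistant for each shift independently would cost €1716, but that ignores the shift limits.
An optimal schedule: Tue morning→Dubois+Yilmaz, Tue afternoon→Kahale, Tue evening→Dubois, Wed morning→Mbeki, Wed afternoon→Fong, Wed evening→Kahale+Quispe, Thu morning→Fong, Thu afternoon→Mbeki+Quispe, Thu evening→Yilmaz, Fri morning→Yilmaz.
Total: 136 + 138 + 140 + 136 + 146 + 144 + 140 + 130 + 144 + 146 + 130 + 138 + 138 = €1806.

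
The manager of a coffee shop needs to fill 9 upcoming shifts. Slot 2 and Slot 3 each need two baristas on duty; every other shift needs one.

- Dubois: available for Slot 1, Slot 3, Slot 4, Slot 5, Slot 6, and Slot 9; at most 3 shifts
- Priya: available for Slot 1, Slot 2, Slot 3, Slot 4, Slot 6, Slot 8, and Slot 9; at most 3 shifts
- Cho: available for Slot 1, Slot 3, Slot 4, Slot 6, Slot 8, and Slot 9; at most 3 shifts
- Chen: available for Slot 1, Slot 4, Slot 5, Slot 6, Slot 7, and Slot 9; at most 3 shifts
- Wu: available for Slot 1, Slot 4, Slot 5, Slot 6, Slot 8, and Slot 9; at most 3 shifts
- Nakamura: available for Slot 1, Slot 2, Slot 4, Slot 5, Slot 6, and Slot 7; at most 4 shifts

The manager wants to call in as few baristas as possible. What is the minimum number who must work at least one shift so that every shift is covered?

11 slots to fill and no one can take more than 4, so at least ⌈11/4⌉ = 3 baristas are needed.
Any 3 baristas together have capacity at most 4+3+3 = 10 < 11 slots, so 3 can never suffice.
Dubois, Priya, Cho, and Nakamura alone can cover everything: Slot 1→Cho, Slot 2→Priya+Nakamura, Slot 3→Dubois+Priya, Slot 4→Cho, Slot 5→Dubois, Slot 6→Cho, Slot 7→Nakamura, Slot 8→Priya, Slot 9→Dubois.

4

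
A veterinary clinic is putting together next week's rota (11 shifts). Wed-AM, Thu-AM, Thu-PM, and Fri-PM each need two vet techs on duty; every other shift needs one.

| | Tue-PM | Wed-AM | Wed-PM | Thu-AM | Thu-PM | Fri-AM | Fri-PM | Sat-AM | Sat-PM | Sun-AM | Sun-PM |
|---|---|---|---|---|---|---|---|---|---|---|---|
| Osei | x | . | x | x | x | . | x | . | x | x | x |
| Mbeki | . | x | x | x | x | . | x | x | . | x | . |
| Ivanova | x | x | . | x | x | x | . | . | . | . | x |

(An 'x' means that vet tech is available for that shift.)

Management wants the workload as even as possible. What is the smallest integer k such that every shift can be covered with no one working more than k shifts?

With 3 vet techs and 15 worker-slots to fill, someone must work at least ⌈15/3⌉ = 5 shifts, so k ≥ 5.
k = 5 works: Tue-PM→Osei, Wed-AM→Mbeki+Ivanova, Wed-PM→Osei, Thu-AM→Mbeki+Ivanova, Thu-PM→Mbeki+Ivanova, Fri-AM→Ivanova, Fri-PM→Osei+Mbeki, Sat-AM→Mbeki, Sat-PM→Osei, Sun-AM→Osei, Sun-PM→Ivanova.
Loads: Osei 5, Mbeki 5, Ivanova 5 — all ≤ 5.

5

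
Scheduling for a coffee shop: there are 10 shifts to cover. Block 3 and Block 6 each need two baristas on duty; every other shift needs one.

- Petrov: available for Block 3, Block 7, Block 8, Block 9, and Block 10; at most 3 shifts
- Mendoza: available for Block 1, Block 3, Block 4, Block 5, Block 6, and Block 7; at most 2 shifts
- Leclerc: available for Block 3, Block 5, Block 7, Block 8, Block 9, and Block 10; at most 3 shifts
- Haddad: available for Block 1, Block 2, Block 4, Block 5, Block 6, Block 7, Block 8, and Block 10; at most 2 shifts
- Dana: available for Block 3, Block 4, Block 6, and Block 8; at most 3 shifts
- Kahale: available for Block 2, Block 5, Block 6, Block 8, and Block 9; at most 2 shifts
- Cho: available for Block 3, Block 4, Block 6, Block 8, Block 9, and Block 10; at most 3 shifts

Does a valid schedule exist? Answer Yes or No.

One valid schedule: Block 1→Mendoza, Block 2→Haddad, Block 3→Leclerc+Dana, Block 4→Mendoza, Block 5→Leclerc, Block 6→Haddad+Dana, Block 7→Petrov, Block 8→Leclerc, Block 9→Petrov, Block 10→Petrov.
Loads: Petrov 3/3, Mendoza 2/2, Leclerc 3/3, Haddad 2/2, Dana 2/3, Kahale 0/2, Cho 0/3 — all within limits.

Yes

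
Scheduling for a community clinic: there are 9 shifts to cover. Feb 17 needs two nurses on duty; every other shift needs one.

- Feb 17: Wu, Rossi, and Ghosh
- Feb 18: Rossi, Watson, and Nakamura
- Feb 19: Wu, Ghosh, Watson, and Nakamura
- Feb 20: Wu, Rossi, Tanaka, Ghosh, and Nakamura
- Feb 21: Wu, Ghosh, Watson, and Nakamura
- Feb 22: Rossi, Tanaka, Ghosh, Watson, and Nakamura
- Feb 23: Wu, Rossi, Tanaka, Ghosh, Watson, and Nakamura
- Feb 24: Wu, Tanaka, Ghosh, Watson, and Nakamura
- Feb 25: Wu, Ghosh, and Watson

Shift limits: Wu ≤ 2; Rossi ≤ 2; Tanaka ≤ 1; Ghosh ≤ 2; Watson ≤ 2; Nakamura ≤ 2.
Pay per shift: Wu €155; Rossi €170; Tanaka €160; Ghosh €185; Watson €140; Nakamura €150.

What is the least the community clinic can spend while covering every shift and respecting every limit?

Picking the cheapest available nurse for each shift independently would cost €1455, but that ignores the shift limits.
An optimal schedule: Feb 17→Wu+Rossi, Feb 18→Watson, Feb 19→Nakamura, Feb 20→Wu, Feb 21→Nakamura, Feb 22→Tanaka, Feb 23→Rossi, Feb 24→Ghosh, Feb 25→Watson.
Total: 155 + 170 + 140 + 150 + 155 + 150 + 160 + 170 + 185 + 140 = €1575.

€1575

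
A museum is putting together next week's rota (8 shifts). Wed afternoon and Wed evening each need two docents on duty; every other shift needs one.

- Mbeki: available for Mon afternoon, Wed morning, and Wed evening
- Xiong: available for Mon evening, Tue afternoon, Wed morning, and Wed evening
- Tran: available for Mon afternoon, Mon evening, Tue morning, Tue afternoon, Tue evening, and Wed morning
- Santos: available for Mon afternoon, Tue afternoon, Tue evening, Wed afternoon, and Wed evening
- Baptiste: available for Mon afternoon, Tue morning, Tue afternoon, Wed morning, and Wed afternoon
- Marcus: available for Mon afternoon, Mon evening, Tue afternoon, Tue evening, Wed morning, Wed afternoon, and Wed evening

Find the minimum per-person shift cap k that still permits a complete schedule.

With 6 docents and 10 worker-slots to fill, someone must work at least ⌈10/6⌉ = 2 shifts, so k ≥ 2.
k = 2 works: Mon afternoon→Mbeki, Mon evening→Xiong, Tue morning→Tran, Tue afternoon→Xiong, Tue evening→Tran, Wed morning→Mbeki, Wed afternoon→Santos+Baptiste, Wed evening→Santos+Marcus.
Loads: Mbeki 2, Xiong 2, Tran 2, Santos 2, Baptiste 1, Marcus 1 — all ≤ 2.

2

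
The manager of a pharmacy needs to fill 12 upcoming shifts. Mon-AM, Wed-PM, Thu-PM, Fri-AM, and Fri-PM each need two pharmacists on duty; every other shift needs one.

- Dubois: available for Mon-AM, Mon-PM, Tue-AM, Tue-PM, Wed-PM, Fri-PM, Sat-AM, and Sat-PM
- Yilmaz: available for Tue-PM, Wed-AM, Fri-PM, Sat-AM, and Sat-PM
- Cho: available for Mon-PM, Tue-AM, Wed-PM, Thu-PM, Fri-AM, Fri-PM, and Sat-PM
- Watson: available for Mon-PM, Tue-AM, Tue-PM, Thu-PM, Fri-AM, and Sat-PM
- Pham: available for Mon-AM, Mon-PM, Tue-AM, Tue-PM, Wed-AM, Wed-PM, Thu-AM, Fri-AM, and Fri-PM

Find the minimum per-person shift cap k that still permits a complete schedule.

4

With 5 pharmacists and 17 worker-slots to fill, someone must work at least ⌈17/5⌉ = 4 shifts, so k ≥ 4.
k = 4 works: Mon-AM→Dubois+Pham, Mon-PM→Dubois, Tue-AM→Cho, Tue-PM→Yilmaz, Wed-AM→Yilmaz, Wed-PM→Dubois+Cho, Thu-AM→Pham, Thu-PM→Cho+Watson, Fri-AM→Cho+Watson, Fri-PM→Yilmaz+Pham, Sat-AM→Dubois, Sat-PM→Yilmaz.
Loads: Dubois 4, Yilmaz 4, Cho 4, Watson 2, Pham 3 — all ≤ 4.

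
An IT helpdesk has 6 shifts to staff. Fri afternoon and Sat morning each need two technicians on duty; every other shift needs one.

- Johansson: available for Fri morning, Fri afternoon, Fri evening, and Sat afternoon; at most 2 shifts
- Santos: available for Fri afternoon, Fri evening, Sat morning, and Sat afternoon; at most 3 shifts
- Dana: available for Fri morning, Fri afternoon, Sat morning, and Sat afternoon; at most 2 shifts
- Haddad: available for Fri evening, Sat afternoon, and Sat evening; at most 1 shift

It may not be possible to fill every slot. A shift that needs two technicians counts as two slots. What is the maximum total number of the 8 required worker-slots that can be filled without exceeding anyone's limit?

Total capacity across all technicians is 2+3+2+1 = 8, and 8 slots are needed, so at most 8 can be filled.
An assignment achieving 8: Fri morning→Johansson, Fri afternoon→Johansson+Santos, Fri evening→Santos, Sat morning→Santos+Dana, Sat afternoon→Dana, Sat evening→Haddad.
Loads: Johansson 2/2, Santos 3/3, Dana 2/2, Haddad 1/1.

8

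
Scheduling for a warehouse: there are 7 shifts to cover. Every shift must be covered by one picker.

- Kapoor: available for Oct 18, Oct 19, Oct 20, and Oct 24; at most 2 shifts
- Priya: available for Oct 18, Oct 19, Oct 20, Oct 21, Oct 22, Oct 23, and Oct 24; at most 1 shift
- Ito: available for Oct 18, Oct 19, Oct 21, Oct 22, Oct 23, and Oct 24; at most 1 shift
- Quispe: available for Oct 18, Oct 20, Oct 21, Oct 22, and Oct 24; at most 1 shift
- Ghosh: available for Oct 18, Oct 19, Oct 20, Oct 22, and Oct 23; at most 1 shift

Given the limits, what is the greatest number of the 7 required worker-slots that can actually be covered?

Total capacity across all pickers is 2+1+1+1+1 = 6, and 7 slots are needed, so at most 6 can be filled.
An assignment achieving 6: Oct 18→Ghosh, Oct 19→Kapoor, Oct 20→Kapoor, Oct 21→Priya, Oct 22→Quispe, Oct 23→Ito.
Loads: Kapoor 2/2, Priya 1/1, Ito 1/1, Quispe 1/1, Ghosh 1/1.

6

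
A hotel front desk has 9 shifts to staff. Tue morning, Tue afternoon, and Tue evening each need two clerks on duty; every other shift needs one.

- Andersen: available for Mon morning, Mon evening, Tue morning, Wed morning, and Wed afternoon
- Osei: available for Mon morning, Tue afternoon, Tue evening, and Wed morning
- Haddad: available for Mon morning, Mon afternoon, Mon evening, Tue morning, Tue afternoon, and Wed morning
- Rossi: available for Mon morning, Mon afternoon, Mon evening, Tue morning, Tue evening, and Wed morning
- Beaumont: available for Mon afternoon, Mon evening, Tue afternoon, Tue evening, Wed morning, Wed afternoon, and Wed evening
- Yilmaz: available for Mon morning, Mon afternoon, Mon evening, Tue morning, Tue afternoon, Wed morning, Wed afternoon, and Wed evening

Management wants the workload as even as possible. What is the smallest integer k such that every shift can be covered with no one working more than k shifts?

2

With 6 clerks and 12 worker-slots to fill, someone must work at least ⌈12/6⌉ = 2 shifts, so k ≥ 2.
k = 2 works: Mon morning→Andersen, Mon afternoon→Haddad, Mon evening→Haddad, Tue morning→Rossi+Yilmaz, Tue afternoon→Osei+Beaumont, Tue evening→Osei+Rossi, Wed morning→Yilmaz, Wed afternoon→Andersen, Wed evening→Beaumont.
Loads: Andersen 2, Osei 2, Haddad 2, Rossi 2, Beaumont 2, Yilmaz 2 — all ≤ 2.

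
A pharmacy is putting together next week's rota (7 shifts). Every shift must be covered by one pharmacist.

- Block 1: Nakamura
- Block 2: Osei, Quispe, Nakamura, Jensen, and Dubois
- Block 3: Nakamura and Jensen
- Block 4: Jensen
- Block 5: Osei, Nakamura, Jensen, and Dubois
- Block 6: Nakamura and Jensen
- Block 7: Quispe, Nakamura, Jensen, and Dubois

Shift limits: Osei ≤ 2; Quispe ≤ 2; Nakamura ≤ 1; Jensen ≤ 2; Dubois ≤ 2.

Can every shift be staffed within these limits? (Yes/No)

No

Total capacity is 9 and 7 slots are needed, so capacity alone doesn't rule it out.
Shifts {Block 1, Block 3, Block 4, Block 6} need 4 worker-slots in total, but the pharmacists available for any of those shifts (Nakamura and Jensen) can supply at most 3 among them. So no valid schedule exists.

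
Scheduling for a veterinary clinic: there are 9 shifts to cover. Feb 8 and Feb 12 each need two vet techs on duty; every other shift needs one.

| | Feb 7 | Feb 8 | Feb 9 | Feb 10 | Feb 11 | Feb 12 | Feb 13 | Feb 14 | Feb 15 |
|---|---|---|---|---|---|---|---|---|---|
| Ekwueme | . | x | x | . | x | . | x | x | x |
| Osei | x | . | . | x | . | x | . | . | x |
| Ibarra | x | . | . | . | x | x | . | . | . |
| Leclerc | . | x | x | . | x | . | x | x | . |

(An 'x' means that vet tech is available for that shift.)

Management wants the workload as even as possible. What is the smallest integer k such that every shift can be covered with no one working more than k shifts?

With 4 vet techs and 11 worker-slots to fill, someone must work at least ⌈11/4⌉ = 3 shifts, so k ≥ 3.
k = 3 works: Feb 7→Osei, Feb 8→Ekwueme+Leclerc, Feb 9→Ekwueme, Feb 10→Osei, Feb 11→Ibarra, Feb 12→Osei+Ibarra, Feb 13→Leclerc, Feb 14→Leclerc, Feb 15→Ekwueme.
Loads: Ekwueme 3, Osei 3, Ibarra 2, Leclerc 3 — all ≤ 3.

3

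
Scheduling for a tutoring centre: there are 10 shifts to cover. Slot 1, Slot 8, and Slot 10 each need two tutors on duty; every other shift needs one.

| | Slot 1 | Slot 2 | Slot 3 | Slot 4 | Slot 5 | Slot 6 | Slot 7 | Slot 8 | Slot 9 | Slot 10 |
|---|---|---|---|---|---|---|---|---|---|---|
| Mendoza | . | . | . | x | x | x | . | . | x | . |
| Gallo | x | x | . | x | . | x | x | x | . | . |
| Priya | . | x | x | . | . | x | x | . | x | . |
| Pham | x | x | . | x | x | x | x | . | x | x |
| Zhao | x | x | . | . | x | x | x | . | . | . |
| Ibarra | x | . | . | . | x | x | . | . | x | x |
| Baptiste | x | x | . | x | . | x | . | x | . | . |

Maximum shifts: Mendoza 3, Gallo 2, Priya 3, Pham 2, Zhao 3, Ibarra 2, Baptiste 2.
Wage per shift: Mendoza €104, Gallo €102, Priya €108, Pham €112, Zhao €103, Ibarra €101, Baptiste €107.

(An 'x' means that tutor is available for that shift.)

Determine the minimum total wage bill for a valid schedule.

Slot 3 can only be covered by Priya, so that assignment is forced.
Slot 8 can only be covered by Gallo and Baptiste, so that assignment is forced.
Slot 10 can only be covered by Pham and Ibarra, so that assignment is forced.
Picking the cheapest available tutor for each shift independently would cost €1342, but that ignores the shift limits.
An optimal schedule: Slot 1→Ibarra+Zhao, Slot 2→Zhao, Slot 3→Priya, Slot 4→Gallo, Slot 5→Mendoza, Slot 6→Mendoza, Slot 7→Zhao, Slot 8→Gallo+Baptiste, Slot 9→Mendoza, Slot 10→Ibarra+Pham.
Total: 101 + 103 + 103 + 108 + 102 + 104 + 104 + 103 + 102 + 107 + 104 + 101 + 112 = €1354.

€1354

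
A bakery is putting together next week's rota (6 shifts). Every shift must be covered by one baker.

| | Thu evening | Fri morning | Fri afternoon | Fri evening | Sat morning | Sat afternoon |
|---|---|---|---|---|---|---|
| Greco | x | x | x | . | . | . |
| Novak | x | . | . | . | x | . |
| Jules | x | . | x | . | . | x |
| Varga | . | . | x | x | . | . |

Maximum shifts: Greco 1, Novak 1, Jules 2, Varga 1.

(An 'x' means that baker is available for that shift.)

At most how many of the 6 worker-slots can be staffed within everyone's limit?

Total capacity across all bakers is 1+1+2+1 = 5, and 6 slots are needed, so at most 5 can be filled.
An assignment achieving 5: Thu evening→Jules, Fri morning→Greco, Fri evening→Varga, Sat morning→Novak, Sat afternoon→Jules.
Loads: Greco 1/1, Novak 1/1, Jules 2/2, Varga 1/1.

5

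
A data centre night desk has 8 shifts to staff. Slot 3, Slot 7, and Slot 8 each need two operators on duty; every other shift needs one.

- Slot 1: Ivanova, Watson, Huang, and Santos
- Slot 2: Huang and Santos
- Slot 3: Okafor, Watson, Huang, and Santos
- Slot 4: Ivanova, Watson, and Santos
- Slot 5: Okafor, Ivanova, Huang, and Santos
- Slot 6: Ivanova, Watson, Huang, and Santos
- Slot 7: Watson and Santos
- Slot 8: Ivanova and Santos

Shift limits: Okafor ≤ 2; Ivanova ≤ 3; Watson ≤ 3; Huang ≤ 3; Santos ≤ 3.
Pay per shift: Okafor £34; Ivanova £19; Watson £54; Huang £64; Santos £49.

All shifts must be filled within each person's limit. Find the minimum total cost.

Slot 7 can only be covered by Watson and Santos, so that assignment is forced.
Slot 8 can only be covered by Ivanova and Santos, so that assignment is forced.
Picking the cheapest available operator for each shift independently would cost £379, but that ignores the shift limits.
An optimal schedule: Slot 1→Ivanova, Slot 2→Santos, Slot 3→Okafor+Watson, Slot 4→Ivanova, Slot 5→Okafor, Slot 6→Watson, Slot 7→Santos+Watson, Slot 8→Ivanova+Santos.
Total: 19 + 49 + 34 + 54 + 19 + 34 + 54 + 49 + 54 + 19 + 49 = £434.

£434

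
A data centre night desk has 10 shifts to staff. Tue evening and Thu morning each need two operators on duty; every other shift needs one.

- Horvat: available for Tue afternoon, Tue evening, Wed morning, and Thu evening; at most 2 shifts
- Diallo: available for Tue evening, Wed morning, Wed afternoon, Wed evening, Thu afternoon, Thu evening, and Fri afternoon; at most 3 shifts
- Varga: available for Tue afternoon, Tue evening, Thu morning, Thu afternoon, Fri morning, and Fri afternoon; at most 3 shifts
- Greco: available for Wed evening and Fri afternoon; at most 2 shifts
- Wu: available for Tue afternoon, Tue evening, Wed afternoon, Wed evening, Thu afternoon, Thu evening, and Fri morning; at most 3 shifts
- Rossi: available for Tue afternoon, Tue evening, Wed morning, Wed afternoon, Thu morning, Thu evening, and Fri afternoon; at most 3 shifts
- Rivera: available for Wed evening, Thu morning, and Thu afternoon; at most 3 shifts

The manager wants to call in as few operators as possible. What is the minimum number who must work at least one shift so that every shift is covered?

12 slots to fill and no one can take more than 3, so at least ⌈12/3⌉ = 4 operators are needed.
Diallo, Varga, Wu, and Rossi alone can cover everything: Tue afternoon→Varga, Tue evening→Wu+Rossi, Wed morning→Diallo, Wed afternoon→Diallo, Wed evening→Diallo, Thu morning→Varga+Rossi, Thu afternoon→Wu, Thu evening→Wu, Fri morning→Varga, Fri afternoon→Rossi.

4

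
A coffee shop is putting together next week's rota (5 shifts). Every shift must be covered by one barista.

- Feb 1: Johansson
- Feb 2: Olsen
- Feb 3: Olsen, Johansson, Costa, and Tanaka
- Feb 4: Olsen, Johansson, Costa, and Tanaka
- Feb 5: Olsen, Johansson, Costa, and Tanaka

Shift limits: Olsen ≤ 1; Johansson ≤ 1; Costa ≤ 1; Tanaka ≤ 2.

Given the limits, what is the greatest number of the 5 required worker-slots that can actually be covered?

Total capacity across all baristas is 1+1+1+2 = 5, and 5 slots are needed, so at most 5 can be filled.
An assignment achieving 5: Feb 1→Johansson, Feb 2→Olsen, Feb 3→Costa, Feb 4→Tanaka, Feb 5→Tanaka.
Loads: Olsen 1/1, Johansson 1/1, Costa 1/1, Tanaka 2/2.

5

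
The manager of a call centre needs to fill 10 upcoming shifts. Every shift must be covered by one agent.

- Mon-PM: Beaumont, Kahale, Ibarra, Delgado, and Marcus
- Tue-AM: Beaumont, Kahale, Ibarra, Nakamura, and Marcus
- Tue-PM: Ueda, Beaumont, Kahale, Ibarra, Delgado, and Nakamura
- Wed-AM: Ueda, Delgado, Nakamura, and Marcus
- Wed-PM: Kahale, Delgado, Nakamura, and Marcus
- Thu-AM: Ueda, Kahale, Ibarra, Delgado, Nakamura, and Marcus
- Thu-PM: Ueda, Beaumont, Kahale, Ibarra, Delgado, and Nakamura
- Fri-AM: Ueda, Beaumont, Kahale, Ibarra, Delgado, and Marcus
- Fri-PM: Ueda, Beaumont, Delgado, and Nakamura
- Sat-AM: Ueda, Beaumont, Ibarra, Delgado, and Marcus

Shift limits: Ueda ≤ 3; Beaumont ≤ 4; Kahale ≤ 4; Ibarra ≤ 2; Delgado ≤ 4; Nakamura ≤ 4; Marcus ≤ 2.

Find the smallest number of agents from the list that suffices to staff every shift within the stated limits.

3

10 slots to fill and no one can take more than 4, so at least ⌈10/4⌉ = 3 agents are needed.
Ueda, Beaumont, and Kahale alone can cover everything: Mon-PM→Beaumont, Tue-AM→Beaumont, Tue-PM→Beaumont, Wed-AM→Ueda, Wed-PM→Kahale, Thu-AM→Ueda, Thu-PM→Kahale, Fri-AM→Kahale, Fri-PM→Ueda, Sat-AM→Beaumont.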